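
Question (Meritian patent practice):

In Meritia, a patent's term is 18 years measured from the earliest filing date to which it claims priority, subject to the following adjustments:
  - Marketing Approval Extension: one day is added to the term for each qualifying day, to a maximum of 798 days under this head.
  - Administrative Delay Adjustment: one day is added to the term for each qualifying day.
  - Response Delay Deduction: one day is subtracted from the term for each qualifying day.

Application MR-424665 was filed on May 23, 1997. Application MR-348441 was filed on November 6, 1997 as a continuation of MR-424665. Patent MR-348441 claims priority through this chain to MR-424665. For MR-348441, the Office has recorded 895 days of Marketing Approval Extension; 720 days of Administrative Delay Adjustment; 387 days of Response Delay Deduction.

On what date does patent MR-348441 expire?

Earliest priority filing: 23 May 1997.
Base term: 23 May 1997 + 18 years → 23 May 2015.
Marketing Approval Extension: 895 days claimed exceeds the 798-day cap, so +798 days → 29 July 2017.
Administrative Delay Adjustment: +720 days → 19 July 2019.
Response Delay Deduction: −387 days → 27 June 2018.

2018-06-27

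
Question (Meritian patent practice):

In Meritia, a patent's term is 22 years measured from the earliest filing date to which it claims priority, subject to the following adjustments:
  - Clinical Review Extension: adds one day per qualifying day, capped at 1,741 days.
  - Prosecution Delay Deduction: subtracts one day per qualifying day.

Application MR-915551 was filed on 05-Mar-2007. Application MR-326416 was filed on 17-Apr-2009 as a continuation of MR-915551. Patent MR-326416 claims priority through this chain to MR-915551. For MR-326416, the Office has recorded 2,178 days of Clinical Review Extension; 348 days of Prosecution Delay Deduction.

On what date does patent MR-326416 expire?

2032-12-27

Earliest priority filing: 5 March 2007.
Base term: 5 March 2007 + 22 years → 5 March 2029.
Clinical Review Extension: 2178 days claimed exceeds the 1741-day cap, so +1741 days → 10 December 2033.
Prosecution Delay Deduction: −348 days → 27 December 2032.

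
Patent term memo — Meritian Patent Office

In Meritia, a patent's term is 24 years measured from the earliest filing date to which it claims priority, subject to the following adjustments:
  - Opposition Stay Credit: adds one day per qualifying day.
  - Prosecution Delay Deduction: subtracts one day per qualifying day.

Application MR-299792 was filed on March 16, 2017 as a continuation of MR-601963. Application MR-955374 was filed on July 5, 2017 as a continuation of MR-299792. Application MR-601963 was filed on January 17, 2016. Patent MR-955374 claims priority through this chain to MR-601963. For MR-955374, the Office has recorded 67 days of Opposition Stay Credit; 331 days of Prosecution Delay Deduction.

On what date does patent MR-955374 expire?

2039-04-28

Earliest priority filing: 17 January 2016.
Base term: 17 January 2016 + 24 years → 17 January 2040.
Opposition Stay Credit: +67 days → 24 March 2040.
Prosecution Delay Deduction: −331 days → 28 April 2039.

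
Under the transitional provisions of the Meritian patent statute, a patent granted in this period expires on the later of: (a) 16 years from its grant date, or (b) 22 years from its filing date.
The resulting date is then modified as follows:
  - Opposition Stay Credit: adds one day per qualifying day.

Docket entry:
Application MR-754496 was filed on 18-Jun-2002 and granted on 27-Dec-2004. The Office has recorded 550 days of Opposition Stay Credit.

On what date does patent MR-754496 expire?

2025-12-20

(a) grant + 16 years → 27 December 2020.
(b) filing + 22 years → 18 June 2024.
Later of the two: 18 June 2024.
Opposition Stay Credit: +550 days → 20 December 2025.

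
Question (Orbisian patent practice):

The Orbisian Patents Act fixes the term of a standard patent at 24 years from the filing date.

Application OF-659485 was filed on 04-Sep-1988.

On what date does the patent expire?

September 4, 2012

Filing date + 24 years → 4 September 2012.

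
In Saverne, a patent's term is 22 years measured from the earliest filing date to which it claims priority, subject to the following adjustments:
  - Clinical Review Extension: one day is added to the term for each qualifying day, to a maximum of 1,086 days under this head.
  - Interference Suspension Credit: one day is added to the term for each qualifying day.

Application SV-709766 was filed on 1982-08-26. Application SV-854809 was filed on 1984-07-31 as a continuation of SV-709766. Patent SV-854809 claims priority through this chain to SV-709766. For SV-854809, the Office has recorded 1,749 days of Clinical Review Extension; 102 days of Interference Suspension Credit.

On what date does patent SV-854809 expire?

2007-11-27

Earliest priority filing: 26 August 1982.
Base term: 26 August 1982 + 22 years → 26 August 2004.
Clinical Review Extension: 1749 days claimed exceeds the 1086-day cap, so +1086 days → 17 August 2007.
Interference Suspension Credit: +102 days → 27 November 2007.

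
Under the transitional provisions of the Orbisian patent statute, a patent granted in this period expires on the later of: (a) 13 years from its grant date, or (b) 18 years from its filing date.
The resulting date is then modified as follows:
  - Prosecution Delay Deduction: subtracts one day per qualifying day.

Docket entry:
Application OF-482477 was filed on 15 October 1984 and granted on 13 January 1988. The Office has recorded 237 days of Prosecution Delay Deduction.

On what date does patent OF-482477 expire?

(a) grant + 13 years → 13 January 2001.
(b) filing + 18 years → 15 October 2002.
Later of the two: 15 October 2002.
Prosecution Delay Deduction: −237 days → 20 February 2002.

February 20, 2002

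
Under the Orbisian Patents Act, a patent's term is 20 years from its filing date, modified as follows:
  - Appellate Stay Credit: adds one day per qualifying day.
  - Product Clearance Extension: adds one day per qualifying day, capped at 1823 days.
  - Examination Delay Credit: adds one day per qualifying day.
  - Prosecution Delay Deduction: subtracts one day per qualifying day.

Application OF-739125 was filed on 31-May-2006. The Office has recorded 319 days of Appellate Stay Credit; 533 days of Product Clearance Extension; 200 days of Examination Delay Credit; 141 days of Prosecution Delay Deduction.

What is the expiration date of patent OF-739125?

2028-11-27

Base term: filing date + 20 years → 31 May 2026.
Appellate Stay Credit: +319 days → 15 April 2027.
Product Clearance Extension: 533 days (within the 1823-day cap) → +533 days → 29 September 2028.
Examination Delay Credit: +200 days → 17 April 2029.
Prosecution Delay Deduction: −141 days → 27 November 2028.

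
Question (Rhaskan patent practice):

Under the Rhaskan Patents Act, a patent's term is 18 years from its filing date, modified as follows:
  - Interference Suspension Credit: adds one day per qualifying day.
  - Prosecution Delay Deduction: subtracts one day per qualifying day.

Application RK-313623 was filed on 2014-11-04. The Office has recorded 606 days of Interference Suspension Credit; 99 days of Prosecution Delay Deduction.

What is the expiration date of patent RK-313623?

Base term: filing date + 18 years → 4 November 2032.
Interference Suspension Credit: +606 days → 3 July 2034.
Prosecution Delay Deduction: −99 days → 26 March 2034.

March 26, 2034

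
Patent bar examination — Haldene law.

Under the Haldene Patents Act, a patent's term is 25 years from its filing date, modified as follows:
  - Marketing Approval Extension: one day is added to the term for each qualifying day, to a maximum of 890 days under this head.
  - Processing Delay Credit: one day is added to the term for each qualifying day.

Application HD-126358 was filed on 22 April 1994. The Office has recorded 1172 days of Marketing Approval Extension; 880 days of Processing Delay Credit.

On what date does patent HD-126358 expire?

February 25, 2024

Base term: filing date + 25 years → 22 April 2019.
Marketing Approval Extension: 1172 days claimed exceeds the 890-day cap, so +890 days → 28 September 2021.
Processing Delay Credit: +880 days → 25 February 2024.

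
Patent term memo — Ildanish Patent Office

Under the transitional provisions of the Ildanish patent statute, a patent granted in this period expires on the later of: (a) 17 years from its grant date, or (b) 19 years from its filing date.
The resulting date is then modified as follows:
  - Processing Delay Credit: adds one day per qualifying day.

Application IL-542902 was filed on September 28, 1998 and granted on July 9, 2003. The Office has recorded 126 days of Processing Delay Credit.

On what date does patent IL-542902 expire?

November 12, 2020

(a) grant + 17 years → 9 July 2020.
(b) filing + 19 years → 28 September 2017.
Later of the two: 9 July 2020.
Processing Delay Credit: +126 days → 12 November 2020.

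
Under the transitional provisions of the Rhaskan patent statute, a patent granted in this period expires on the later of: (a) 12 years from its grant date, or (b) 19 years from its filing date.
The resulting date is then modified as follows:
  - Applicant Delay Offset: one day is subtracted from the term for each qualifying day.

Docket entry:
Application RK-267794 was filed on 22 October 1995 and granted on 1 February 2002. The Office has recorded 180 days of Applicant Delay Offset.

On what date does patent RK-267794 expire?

2014-04-25

(a) grant + 12 years → 1 February 2014.
(b) filing + 19 years → 22 October 2014.
Later of the two: 22 October 2014.
Applicant Delay Offset: −180 days → 25 April 2014.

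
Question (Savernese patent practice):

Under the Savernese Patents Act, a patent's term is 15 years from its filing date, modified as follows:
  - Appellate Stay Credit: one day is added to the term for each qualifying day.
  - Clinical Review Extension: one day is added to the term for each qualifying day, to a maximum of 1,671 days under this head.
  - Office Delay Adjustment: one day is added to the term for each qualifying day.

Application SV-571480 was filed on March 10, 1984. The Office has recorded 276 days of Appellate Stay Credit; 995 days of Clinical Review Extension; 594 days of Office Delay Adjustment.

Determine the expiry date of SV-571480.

April 17, 2004

Base term: filing date + 15 years → 10 March 1999.
Appellate Stay Credit: +276 days → 11 December 1999.
Clinical Review Extension: 995 days (within the 1671-day cap) → +995 days → 1 September 2002.
Office Delay Adjustment: +594 days → 17 April 2004.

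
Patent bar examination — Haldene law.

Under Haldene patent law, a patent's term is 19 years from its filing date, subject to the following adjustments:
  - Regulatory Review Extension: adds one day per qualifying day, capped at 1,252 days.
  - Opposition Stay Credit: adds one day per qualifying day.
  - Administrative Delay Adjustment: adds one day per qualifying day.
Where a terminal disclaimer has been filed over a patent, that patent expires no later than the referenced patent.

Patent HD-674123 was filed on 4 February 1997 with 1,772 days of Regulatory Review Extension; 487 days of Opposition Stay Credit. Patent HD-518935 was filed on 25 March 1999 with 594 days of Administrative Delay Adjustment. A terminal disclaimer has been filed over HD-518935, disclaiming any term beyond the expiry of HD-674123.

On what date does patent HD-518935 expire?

November 9, 2019

Natural term of HD-518935:
  Base: filing + 19 years → 25 March 2018.
  Administrative Delay Adjustment: +594 days → 9 November 2019.
Expiry of referenced patent HD-674123:
  Base: filing + 19 years → 4 February 2016.
  Regulatory Review Extension: 1772 days claimed exceeds the 1252-day cap, so +1252 days → 10 July 2019.
  Opposition Stay Credit: +487 days → 8 November 2020.
Terminal disclaimer: HD-518935 expires on the earlier of 9 November 2019 and 8 November 2020.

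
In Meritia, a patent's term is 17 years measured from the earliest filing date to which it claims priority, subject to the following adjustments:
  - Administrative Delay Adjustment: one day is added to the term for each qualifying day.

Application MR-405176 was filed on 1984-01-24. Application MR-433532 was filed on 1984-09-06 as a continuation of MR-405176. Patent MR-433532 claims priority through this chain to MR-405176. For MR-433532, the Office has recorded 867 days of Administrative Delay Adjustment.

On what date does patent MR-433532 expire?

Earliest priority filing: 24 January 1984.
Base term: 24 January 1984 + 17 years → 24 January 2001.
Administrative Delay Adjustment: +867 days → 10 June 2003.

June 10, 2003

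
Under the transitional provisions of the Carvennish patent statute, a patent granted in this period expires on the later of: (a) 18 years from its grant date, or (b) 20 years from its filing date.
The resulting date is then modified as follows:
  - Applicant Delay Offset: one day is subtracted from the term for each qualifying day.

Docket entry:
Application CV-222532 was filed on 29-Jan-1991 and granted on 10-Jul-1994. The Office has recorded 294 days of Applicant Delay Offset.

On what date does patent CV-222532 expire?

September 20, 2011

(a) grant + 18 years → 10 July 2012.
(b) filing + 20 years → 29 January 2011.
Later of the two: 10 July 2012.
Applicant Delay Offset: −294 days → 20 September 2011.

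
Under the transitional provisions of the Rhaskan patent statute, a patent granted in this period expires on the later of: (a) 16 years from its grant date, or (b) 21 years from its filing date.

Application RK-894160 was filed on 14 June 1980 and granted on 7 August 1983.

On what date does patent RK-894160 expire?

June 14, 2001

(a) grant + 16 years → 7 August 1999.
(b) filing + 21 years → 14 June 2001.
Later of the two: 14 June 2001.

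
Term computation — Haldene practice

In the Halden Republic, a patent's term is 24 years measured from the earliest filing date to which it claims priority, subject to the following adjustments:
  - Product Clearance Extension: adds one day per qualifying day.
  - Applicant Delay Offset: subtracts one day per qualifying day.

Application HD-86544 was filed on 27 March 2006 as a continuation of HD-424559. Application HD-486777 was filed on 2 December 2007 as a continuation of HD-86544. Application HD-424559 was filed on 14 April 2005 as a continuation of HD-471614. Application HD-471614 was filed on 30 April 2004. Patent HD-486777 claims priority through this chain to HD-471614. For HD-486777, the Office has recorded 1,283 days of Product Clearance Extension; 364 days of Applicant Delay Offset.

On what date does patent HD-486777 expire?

Earliest priority filing: 30 April 2004.
Base term: 30 April 2004 + 24 years → 30 April 2028.
Product Clearance Extension: +1283 days → 4 November 2031.
Applicant Delay Offset: −364 days → 5 November 2030.

2030-11-05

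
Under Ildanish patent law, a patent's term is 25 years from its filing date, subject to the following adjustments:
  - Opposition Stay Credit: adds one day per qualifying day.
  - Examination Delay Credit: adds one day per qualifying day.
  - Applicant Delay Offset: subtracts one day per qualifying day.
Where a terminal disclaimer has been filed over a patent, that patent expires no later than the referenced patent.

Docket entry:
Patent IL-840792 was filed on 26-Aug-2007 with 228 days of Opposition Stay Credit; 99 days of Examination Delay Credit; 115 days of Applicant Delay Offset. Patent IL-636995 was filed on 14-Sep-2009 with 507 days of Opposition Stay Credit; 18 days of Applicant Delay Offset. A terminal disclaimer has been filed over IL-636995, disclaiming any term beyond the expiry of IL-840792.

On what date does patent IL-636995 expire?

March 26, 2033

Natural term of IL-636995:
  Base: filing + 25 years → 14 September 2034.
  Opposition Stay Credit: +507 days → 3 February 2036.
  Applicant Delay Offset: −18 days → 16 January 2036.
Expiry of referenced patent IL-840792:
  Base: filing + 25 years → 26 August 2032.
  Opposition Stay Credit: +228 days → 11 April 2033.
  Examination Delay Credit: +99 days → 19 July 2033.
  Applicant Delay Offset: −115 days → 26 March 2033.
Terminal disclaimer: IL-636995 expires on the earlier of 16 January 2036 and 26 March 2033.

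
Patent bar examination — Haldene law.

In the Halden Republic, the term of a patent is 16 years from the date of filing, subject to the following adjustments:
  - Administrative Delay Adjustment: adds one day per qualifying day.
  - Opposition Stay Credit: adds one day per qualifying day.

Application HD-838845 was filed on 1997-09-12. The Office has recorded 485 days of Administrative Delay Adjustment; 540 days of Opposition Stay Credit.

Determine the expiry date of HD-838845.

2016-07-03

Base term: filing date + 16 years → 12 September 2013.
Administrative Delay Adjustment: +485 days → 10 January 2015.
Opposition Stay Credit: +540 days → 3 July 2016.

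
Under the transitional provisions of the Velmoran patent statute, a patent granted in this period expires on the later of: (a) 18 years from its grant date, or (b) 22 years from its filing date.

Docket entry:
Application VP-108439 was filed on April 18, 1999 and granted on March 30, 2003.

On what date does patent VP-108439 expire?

April 18, 2021

(a) grant + 18 years → 30 March 2021.
(b) filing + 22 years → 18 April 2021.
Later of the two: 18 April 2021.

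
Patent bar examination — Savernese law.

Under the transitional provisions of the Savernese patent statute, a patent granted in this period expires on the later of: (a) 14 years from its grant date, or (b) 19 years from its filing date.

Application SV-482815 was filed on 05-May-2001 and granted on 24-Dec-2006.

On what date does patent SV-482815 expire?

(a) grant + 14 years → 24 December 2020.
(b) filing + 19 years → 5 May 2020.
Later of the two: 24 December 2020.

2020-12-24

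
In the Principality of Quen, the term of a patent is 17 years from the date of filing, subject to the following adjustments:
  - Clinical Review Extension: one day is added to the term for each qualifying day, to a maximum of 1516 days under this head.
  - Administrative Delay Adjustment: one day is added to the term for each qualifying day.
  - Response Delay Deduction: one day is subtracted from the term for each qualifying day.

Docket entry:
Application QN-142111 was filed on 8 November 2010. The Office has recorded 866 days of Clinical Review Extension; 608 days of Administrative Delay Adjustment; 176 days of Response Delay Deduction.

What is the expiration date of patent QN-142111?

May 29, 2031

Base term: filing date + 17 years → 8 November 2027.
Clinical Review Extension: 866 days (within the 1516-day cap) → +866 days → 23 March 2030.
Administrative Delay Adjustment: +608 days → 21 November 2031.
Response Delay Deduction: −176 days → 29 May 2031.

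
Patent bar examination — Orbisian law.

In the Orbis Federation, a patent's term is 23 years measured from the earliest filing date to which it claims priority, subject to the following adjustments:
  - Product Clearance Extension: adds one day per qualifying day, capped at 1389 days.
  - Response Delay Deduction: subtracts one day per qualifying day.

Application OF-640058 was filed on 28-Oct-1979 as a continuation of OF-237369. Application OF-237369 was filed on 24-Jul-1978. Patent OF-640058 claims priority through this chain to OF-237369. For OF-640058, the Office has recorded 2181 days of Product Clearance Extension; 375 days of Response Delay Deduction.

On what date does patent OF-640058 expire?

May 3, 2004

Earliest priority filing: 24 July 1978.
Base term: 24 July 1978 + 23 years → 24 July 2001.
Product Clearance Extension: 2181 days claimed exceeds the 1389-day cap, so +1389 days → 13 May 2005.
Response Delay Deduction: −375 days → 3 May 2004.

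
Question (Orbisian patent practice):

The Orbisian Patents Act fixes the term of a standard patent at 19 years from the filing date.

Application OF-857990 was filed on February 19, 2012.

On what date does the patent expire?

Filing date + 19 years → 19 February 2031.

February 19, 2031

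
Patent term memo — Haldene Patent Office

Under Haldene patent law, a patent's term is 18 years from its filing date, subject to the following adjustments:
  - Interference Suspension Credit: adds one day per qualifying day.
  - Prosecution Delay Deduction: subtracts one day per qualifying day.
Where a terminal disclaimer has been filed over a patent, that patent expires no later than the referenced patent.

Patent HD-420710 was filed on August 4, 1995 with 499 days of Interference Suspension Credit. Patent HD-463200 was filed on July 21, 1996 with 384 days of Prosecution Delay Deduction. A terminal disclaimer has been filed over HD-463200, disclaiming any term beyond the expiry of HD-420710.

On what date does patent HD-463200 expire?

Natural term of HD-463200:
  Base: filing + 18 years → 21 July 2014.
  Prosecution Delay Deduction: −384 days → 2 July 2013.
Expiry of referenced patent HD-420710:
  Base: filing + 18 years → 4 August 2013.
  Interference Suspension Credit: +499 days → 16 December 2014.
Terminal disclaimer: HD-463200 expires on the earlier of 2 July 2013 and 16 December 2014.

2013-07-02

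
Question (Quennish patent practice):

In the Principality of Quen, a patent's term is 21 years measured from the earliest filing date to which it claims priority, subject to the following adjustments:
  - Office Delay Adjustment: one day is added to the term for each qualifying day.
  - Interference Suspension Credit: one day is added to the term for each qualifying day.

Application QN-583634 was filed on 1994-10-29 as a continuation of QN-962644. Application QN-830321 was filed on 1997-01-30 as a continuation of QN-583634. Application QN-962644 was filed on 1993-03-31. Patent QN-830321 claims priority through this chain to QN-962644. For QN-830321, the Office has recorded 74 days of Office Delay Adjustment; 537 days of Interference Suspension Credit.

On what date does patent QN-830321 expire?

Earliest priority filing: 31 March 1993.
Base term: 31 March 1993 + 21 years → 31 March 2014.
Office Delay Adjustment: +74 days → 13 June 2014.
Interference Suspension Credit: +537 days → 2 December 2015.

2015-12-02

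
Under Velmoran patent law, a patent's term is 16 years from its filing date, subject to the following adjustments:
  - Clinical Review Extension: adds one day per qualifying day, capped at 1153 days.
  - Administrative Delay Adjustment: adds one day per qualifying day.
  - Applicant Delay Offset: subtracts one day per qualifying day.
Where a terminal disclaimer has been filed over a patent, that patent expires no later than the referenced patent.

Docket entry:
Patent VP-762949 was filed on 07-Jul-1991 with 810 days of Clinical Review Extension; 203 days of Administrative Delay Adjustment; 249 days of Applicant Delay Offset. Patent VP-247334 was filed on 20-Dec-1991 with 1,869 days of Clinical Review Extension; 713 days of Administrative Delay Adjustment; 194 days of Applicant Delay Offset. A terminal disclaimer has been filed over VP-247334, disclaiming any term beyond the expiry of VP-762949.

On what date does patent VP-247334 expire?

Natural term of VP-247334:
  Base: filing + 16 years → 20 December 2007.
  Clinical Review Extension: 1869 days claimed exceeds the 1153-day cap, so +1153 days → 15 February 2011.
  Administrative Delay Adjustment: +713 days → 28 January 2013.
  Applicant Delay Offset: −194 days → 18 July 2012.
Expiry of referenced patent VP-762949:
  Base: filing + 16 years → 7 July 2007.
  Clinical Review Extension: 810 days (within the 1153-day cap) → +810 days → 24 September 2009.
  Administrative Delay Adjustment: +203 days → 15 April 2010.
  Applicant Delay Offset: −249 days → 9 August 2009.
Terminal disclaimer: VP-247334 expires on the earlier of 18 July 2012 and 9 August 2009.

2009-08-09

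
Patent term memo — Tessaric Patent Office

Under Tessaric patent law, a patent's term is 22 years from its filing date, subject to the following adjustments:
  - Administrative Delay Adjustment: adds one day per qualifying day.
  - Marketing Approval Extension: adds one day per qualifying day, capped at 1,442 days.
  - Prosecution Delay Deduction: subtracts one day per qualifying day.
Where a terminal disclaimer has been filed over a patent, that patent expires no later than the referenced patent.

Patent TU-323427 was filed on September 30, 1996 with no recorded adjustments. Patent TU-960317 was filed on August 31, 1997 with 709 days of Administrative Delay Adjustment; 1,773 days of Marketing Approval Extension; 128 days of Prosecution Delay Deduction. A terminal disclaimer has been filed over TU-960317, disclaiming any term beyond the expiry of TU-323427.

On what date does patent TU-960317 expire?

September 30, 2018

Natural term of TU-960317:
  Base: filing + 22 years → 31 August 2019.
  Administrative Delay Adjustment: +709 days → 9 August 2021.
  Marketing Approval Extension: 1773 days claimed exceeds the 1442-day cap, so +1442 days → 21 July 2025.
  Prosecution Delay Deduction: −128 days → 15 March 2025.
Expiry of referenced patent TU-323427:
  Base: filing + 22 years → 30 September 2018.
Terminal disclaimer: TU-960317 expires on the earlier of 15 March 2025 and 30 September 2018.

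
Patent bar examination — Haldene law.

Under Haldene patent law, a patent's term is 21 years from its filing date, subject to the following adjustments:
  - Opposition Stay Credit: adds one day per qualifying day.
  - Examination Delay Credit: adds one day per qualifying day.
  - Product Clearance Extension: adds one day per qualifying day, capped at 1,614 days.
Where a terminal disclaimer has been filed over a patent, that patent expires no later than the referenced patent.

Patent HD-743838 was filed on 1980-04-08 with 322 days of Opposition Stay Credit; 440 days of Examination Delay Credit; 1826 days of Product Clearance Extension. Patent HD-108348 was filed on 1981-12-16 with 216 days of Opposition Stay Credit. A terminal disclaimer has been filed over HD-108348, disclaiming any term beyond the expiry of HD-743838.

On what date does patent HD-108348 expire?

Natural term of HD-108348:
  Base: filing + 21 years → 16 December 2002.
  Opposition Stay Credit: +216 days → 20 July 2003.
Expiry of referenced patent HD-743838:
  Base: filing + 21 years → 8 April 2001.
  Opposition Stay Credit: +322 days → 24 February 2002.
  Examination Delay Credit: +440 days → 10 May 2003.
  Product Clearance Extension: 1826 days claimed exceeds the 1614-day cap, so +1614 days → 10 October 2007.
Terminal disclaimer: HD-108348 expires on the earlier of 20 July 2003 and 10 October 2007.

July 20, 2003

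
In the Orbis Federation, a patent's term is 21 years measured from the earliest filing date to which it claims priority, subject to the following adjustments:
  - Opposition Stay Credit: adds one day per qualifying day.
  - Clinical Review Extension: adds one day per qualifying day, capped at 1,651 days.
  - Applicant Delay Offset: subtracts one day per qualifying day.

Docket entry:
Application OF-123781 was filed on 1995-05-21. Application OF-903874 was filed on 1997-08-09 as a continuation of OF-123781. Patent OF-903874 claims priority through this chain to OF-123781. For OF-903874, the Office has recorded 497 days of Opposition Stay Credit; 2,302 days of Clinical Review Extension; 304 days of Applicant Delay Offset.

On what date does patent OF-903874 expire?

June 8, 2021

Earliest priority filing: 21 May 1995.
Base term: 21 May 1995 + 21 years → 21 May 2016.
Opposition Stay Credit: +497 days → 30 September 2017.
Clinical Review Extension: 2302 days claimed exceeds the 1651-day cap, so +1651 days → 8 April 2022.
Applicant Delay Offset: −304 days → 8 June 2021.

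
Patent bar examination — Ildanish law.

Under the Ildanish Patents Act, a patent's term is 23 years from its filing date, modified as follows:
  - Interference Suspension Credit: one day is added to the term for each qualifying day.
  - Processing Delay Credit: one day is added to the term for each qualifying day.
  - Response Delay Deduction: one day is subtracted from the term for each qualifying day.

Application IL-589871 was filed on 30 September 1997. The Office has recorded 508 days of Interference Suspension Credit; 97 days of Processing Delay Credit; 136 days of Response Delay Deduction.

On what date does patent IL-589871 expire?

Base term: filing date + 23 years → 30 September 2020.
Interference Suspension Credit: +508 days → 20 February 2022.
Processing Delay Credit: +97 days → 28 May 2022.
Response Delay Deduction: −136 days → 12 January 2022.

January 12, 2022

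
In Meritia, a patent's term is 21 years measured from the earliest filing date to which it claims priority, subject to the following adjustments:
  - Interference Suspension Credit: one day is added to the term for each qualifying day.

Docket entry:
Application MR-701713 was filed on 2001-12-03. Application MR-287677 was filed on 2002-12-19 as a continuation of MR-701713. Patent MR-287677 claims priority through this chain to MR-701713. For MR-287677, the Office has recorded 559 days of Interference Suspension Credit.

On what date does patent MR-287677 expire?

June 14, 2024

Earliest priority filing: 3 December 2001.
Base term: 3 December 2001 + 21 years → 3 December 2022.
Interference Suspension Credit: +559 days → 14 June 2024.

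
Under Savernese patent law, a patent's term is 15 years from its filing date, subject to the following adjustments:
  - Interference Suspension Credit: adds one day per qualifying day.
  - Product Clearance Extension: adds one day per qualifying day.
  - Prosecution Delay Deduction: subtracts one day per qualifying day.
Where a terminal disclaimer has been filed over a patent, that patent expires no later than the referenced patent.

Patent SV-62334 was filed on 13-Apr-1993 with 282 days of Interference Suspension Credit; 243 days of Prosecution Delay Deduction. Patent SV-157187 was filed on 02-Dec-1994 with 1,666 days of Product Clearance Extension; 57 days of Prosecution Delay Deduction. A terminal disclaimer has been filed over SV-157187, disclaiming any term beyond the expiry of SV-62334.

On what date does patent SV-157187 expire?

2008-05-22

Natural term of SV-157187:
  Base: filing + 15 years → 2 December 2009.
  Product Clearance Extension: +1666 days → 25 June 2014.
  Prosecution Delay Deduction: −57 days → 29 April 2014.
Expiry of referenced patent SV-62334:
  Base: filing + 15 years → 13 April 2008.
  Interference Suspension Credit: +282 days → 20 January 2009.
  Prosecution Delay Deduction: −243 days → 22 May 2008.
Terminal disclaimer: SV-157187 expires on the earlier of 29 April 2014 and 22 May 2008.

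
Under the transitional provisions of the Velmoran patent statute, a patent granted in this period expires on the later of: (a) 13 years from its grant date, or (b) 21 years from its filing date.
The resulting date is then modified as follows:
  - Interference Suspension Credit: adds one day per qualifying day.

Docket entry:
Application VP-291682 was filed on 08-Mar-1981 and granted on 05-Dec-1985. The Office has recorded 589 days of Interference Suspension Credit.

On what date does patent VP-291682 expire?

(a) grant + 13 years → 5 December 1998.
(b) filing + 21 years → 8 March 2002.
Later of the two: 8 March 2002.
Interference Suspension Credit: +589 days → 18 October 2003.

October 18, 2003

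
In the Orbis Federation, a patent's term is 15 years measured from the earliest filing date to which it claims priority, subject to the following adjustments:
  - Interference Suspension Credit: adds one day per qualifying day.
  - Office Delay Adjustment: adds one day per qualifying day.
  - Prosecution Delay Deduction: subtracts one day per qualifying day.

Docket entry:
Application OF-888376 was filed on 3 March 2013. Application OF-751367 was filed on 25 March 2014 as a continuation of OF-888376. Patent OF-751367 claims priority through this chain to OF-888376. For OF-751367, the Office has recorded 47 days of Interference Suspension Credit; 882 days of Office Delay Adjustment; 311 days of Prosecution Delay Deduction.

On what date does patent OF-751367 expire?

Earliest priority filing: 3 March 2013.
Base term: 3 March 2013 + 15 years → 3 March 2028.
Interference Suspension Credit: +47 days → 19 April 2028.
Office Delay Adjustment: +882 days → 18 September 2030.
Prosecution Delay Deduction: −311 days → 11 November 2029.

2029-11-11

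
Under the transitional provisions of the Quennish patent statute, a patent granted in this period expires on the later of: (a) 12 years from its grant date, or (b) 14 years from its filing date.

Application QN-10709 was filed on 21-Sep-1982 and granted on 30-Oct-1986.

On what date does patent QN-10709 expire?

October 30, 1998

(a) grant + 12 years → 30 October 1998.
(b) filing + 14 years → 21 September 1996.
Later of the two: 30 October 1998.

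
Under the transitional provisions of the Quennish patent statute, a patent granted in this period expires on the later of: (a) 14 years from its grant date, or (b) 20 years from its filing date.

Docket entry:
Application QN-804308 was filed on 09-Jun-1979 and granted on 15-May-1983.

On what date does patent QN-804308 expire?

June 9, 1999

(a) grant + 14 years → 15 May 1997.
(b) filing + 20 years → 9 June 1999.
Later of the two: 9 June 1999.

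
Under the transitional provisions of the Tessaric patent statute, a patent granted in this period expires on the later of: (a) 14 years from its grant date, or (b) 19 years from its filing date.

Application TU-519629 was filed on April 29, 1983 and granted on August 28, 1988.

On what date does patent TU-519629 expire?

(a) grant + 14 years → 28 August 2002.
(b) filing + 19 years → 29 April 2002.
Later of the two: 28 August 2002.

2002-08-28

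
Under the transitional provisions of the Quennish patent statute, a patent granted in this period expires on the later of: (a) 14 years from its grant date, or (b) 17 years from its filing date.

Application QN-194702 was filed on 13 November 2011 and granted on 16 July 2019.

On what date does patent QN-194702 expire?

(a) grant + 14 years → 16 July 2033.
(b) filing + 17 years → 13 November 2028.
Later of the two: 16 July 2033.

2033-07-16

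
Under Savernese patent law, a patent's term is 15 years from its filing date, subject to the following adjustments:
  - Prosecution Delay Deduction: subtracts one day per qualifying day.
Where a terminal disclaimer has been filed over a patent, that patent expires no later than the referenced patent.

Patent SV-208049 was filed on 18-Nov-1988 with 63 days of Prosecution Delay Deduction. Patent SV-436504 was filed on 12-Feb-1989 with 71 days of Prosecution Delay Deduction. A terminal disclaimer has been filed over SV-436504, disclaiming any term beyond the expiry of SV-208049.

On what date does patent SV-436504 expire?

Natural term of SV-436504:
  Base: filing + 15 years → 12 February 2004.
  Prosecution Delay Deduction: −71 days → 3 December 2003.
Expiry of referenced patent SV-208049:
  Base: filing + 15 years → 18 November 2003.
  Prosecution Delay Deduction: −63 days → 16 September 2003.
Terminal disclaimer: SV-436504 expires on the earlier of 3 December 2003 and 16 September 2003.

2003-09-16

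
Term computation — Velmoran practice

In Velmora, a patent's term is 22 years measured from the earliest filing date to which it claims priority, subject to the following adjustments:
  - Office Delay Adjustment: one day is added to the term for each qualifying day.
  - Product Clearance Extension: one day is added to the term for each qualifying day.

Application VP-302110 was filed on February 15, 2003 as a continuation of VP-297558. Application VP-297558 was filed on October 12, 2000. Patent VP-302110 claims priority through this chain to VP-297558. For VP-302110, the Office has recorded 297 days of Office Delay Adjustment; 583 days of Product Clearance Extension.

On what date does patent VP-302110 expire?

March 10, 2025

Earliest priority filing: 12 October 2000.
Base term: 12 October 2000 + 22 years → 12 October 2022.
Office Delay Adjustment: +297 days → 5 August 2023.
Product Clearance Extension: +583 days → 10 March 2025.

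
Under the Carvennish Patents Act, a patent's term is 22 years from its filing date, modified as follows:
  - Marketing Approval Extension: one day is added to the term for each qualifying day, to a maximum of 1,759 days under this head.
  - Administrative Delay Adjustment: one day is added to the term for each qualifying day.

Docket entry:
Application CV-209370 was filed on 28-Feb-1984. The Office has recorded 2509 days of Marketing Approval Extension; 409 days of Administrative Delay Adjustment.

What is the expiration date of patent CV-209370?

2012-02-05

Base term: filing date + 22 years → 28 February 2006.
Marketing Approval Extension: 2509 days claimed exceeds the 1759-day cap, so +1759 days → 23 December 2010.
Administrative Delay Adjustment: +409 days → 5 February 2012.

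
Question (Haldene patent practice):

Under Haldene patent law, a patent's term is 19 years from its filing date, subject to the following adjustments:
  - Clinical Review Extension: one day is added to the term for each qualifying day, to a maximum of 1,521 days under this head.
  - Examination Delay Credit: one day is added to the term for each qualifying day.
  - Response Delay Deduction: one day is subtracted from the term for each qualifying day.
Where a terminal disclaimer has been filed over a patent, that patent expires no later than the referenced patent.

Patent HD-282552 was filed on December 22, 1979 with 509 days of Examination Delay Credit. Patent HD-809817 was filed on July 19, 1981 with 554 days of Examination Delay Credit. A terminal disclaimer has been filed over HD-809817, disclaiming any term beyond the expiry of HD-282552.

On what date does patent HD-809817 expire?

Natural term of HD-809817:
  Base: filing + 19 years → 19 July 2000.
  Examination Delay Credit: +554 days → 24 January 2002.
Expiry of referenced patent HD-282552:
  Base: filing + 19 years → 22 December 1998.
  Examination Delay Credit: +509 days → 14 May 2000.
Terminal disclaimer: HD-809817 expires on the earlier of 24 January 2002 and 14 May 2000.

May 14, 2000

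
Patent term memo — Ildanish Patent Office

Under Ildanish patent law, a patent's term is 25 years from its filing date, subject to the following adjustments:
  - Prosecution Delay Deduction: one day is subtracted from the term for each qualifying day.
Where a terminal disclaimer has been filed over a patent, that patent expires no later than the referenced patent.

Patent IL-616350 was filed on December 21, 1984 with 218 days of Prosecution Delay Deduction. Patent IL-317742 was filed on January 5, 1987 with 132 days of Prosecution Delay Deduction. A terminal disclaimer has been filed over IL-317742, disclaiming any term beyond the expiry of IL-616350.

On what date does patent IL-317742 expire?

2009-05-17

Natural term of IL-317742:
  Base: filing + 25 years → 5 January 2012.
  Prosecution Delay Deduction: −132 days → 26 August 2011.
Expiry of referenced patent IL-616350:
  Base: filing + 25 years → 21 December 2009.
  Prosecution Delay Deduction: −218 days → 17 May 2009.
Terminal disclaimer: IL-317742 expires on the earlier of 26 August 2011 and 17 May 2009.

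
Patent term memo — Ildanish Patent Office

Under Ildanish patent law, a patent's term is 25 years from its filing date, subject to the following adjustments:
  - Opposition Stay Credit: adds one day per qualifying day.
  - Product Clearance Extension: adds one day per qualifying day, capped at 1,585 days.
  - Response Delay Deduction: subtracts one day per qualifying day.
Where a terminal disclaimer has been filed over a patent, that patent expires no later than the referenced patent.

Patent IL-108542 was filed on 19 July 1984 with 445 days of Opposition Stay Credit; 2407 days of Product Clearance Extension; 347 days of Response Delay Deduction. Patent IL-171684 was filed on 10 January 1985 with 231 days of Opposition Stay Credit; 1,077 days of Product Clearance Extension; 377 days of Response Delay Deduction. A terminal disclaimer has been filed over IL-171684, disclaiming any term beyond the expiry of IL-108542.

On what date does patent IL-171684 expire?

2012-07-29

Natural term of IL-171684:
  Base: filing + 25 years → 10 January 2010.
  Opposition Stay Credit: +231 days → 29 August 2010.
  Product Clearance Extension: 1077 days (within the 1585-day cap) → +1077 days → 10 August 2013.
  Response Delay Deduction: −377 days → 29 July 2012.
Expiry of referenced patent IL-108542:
  Base: filing + 25 years → 19 July 2009.
  Opposition Stay Credit: +445 days → 7 October 2010.
  Product Clearance Extension: 2407 days claimed exceeds the 1585-day cap, so +1585 days → 8 February 2015.
  Response Delay Deduction: −347 days → 26 February 2014.
Terminal disclaimer: IL-171684 expires on the earlier of 29 July 2012 and 26 February 2014.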